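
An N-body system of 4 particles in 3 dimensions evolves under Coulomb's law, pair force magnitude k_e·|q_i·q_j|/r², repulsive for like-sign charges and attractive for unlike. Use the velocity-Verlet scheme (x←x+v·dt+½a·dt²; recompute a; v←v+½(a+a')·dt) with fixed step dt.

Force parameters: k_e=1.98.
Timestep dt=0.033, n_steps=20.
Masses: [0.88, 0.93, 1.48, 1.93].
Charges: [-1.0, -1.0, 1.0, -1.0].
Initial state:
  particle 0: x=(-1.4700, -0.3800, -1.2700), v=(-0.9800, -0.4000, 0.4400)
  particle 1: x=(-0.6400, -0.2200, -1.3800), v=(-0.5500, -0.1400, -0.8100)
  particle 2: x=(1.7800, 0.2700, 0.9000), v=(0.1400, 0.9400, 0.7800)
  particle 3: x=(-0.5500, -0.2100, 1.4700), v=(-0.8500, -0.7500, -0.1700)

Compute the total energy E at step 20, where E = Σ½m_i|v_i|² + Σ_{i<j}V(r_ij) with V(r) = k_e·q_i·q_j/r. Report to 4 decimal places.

step 0: x0=(-1.4700, -0.3800, -1.2700) x1=(-0.6400, -0.2200, -1.3800) x2=(1.7800, 0.2700, 0.9000) x3=(-0.5500, -0.2100, 1.4700)
step 1: x0=(-1.5040, -0.3935, -1.2554) x1=(-0.6565, -0.2243, -1.4070) x2=(1.7844, 0.3010, 0.9257) x3=(-0.5779, -0.2347, 1.4645)
step 2: x0=(-1.5410, -0.4076, -1.2404) x1=(-0.6700, -0.2280, -1.4347) x2=(1.7885, 0.3319, 0.9513) x3=(-0.6057, -0.2594, 1.4592)
step 3: x0=(-1.5808, -0.4223, -1.2249) x1=(-0.6807, -0.2311, -1.4631) x2=(1.7921, 0.3627, 0.9768) x3=(-0.6332, -0.2840, 1.4542)
step 4: x0=(-1.6231, -0.4375, -1.2090) x1=(-0.6888, -0.2337, -1.4923) x2=(1.7954, 0.3934, 1.0023) x3=(-0.6605, -0.3086, 1.4494)
step 5: x0=(-1.6678, -0.4532, -1.1927) x1=(-0.6946, -0.2357, -1.5223) x2=(1.7983, 0.4240, 1.0277) x3=(-0.6875, -0.3332, 1.4448)
step 6: x0=(-1.7145, -0.4694, -1.1758) x1=(-0.6984, -0.2373, -1.5531) x2=(1.8009, 0.4545, 1.0529) x3=(-0.7144, -0.3577, 1.4404)
step 7: x0=(-1.7631, -0.4860, -1.1585) x1=(-0.7003, -0.2384, -1.5847) x2=(1.8032, 0.4849, 1.0781) x3=(-0.7411, -0.3821, 1.4363)
step 8: x0=(-1.8132, -0.5029, -1.1407) x1=(-0.7005, -0.2391, -1.6170) x2=(1.8051, 0.5153, 1.1032) x3=(-0.7676, -0.4065, 1.4324)
step 9: x0=(-1.8648, -0.5201, -1.1226) x1=(-0.6993, -0.2395, -1.6501) x2=(1.8067, 0.5455, 1.1282) x3=(-0.7939, -0.4308, 1.4287)
step 10: x0=(-1.9177, -0.5376, -1.1041) x1=(-0.6968, -0.2395, -1.6838) x2=(1.8081, 0.5756, 1.1531) x3=(-0.8200, -0.4551, 1.4253)
step 11: x0=(-1.9718, -0.5554, -1.0853) x1=(-0.6930, -0.2392, -1.7181) x2=(1.8091, 0.6056, 1.1779) x3=(-0.8460, -0.4794, 1.4222)
step 12: x0=(-2.0269, -0.5734, -1.0663) x1=(-0.6883, -0.2386, -1.7531) x2=(1.8099, 0.6355, 1.2027) x3=(-0.8717, -0.5036, 1.4192)
step 13: x0=(-2.0829, -0.5916, -1.0470) x1=(-0.6825, -0.2378, -1.7886) x2=(1.8104, 0.6653, 1.2273) x3=(-0.8973, -0.5278, 1.4165)
step 14: x0=(-2.1398, -0.6100, -1.0276) x1=(-0.6760, -0.2367, -1.8246) x2=(1.8106, 0.6950, 1.2519) x3=(-0.9227, -0.5519, 1.4140)
step 15: x0=(-2.1975, -0.6285, -1.0080) x1=(-0.6686, -0.2354, -1.8610) x2=(1.8106, 0.7246, 1.2763) x3=(-0.9479, -0.5759, 1.4118)
step 16: x0=(-2.2558, -0.6472, -0.9883) x1=(-0.6605, -0.2339, -1.8980) x2=(1.8103, 0.7540, 1.3007) x3=(-0.9730, -0.6000, 1.4098)
step 17: x0=(-2.3149, -0.6661, -0.9685) x1=(-0.6518, -0.2322, -1.9353) x2=(1.8098, 0.7834, 1.3250) x3=(-0.9979, -0.6240, 1.4080)
step 18: x0=(-2.3745, -0.6850, -0.9486) x1=(-0.6424, -0.2302, -1.9731) x2=(1.8090, 0.8127, 1.3492) x3=(-1.0226, -0.6479, 1.4064)
step 19: x0=(-2.4347, -0.7040, -0.9287) x1=(-0.6325, -0.2282, -2.0112) x2=(1.8080, 0.8419, 1.3733) x3=(-1.0472, -0.6718, 1.4051)
step 20: x0=(-2.4955, -0.7231, -0.9088) x1=(-0.6221, -0.2259, -2.0496) x2=(1.8069, 0.8709, 1.3973) x3=(-1.0716, -0.6957, 1.4040)
step 0 velocities: v0=(-0.9800, -0.4000, 0.4400) v1=(-0.5500, -0.1400, -0.8100) v2=(0.1400, 0.9400, 0.7800) v3=(-0.8500, -0.7500, -0.1700)
step 0: KE=3.4195, PE=1.8027, E=5.2222
step 20 velocities: v0=(-1.8481, -0.5808, 0.6041) v1=(0.3224, 0.0705, -1.1700) v2=(-0.0390, 0.8794, 0.7268) v3=(-0.7373, -0.7225, -0.0306)
step 20: KE=4.4925, PE=0.7286, E=5.2211

5.2211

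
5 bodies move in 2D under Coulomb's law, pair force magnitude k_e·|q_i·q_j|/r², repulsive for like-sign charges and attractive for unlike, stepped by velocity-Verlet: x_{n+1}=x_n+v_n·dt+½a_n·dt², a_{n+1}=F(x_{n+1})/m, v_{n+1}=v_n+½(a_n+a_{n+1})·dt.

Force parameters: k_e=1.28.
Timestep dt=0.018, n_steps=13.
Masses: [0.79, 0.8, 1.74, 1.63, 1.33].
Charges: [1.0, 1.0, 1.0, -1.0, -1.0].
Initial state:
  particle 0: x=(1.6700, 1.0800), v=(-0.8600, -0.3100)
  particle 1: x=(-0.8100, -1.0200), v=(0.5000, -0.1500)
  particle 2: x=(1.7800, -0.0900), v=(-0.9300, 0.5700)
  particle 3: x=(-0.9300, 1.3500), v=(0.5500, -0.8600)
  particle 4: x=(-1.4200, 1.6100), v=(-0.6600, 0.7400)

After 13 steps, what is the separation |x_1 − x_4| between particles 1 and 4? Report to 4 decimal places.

step 0: x0=(1.6700, 1.0800) x1=(-0.8100, -1.0200) x2=(1.7800, -0.0900) x3=(-0.9300, 1.3500) x4=(-1.4200, 1.6100)
step 1: x0=(1.6545, 1.0746) x1=(-0.8011, -1.0226) x2=(1.7633, -0.0798) x3=(-0.9197, 1.3343) x4=(-1.4323, 1.6235)
step 2: x0=(1.6388, 1.0697) x1=(-0.7922, -1.0252) x2=(1.7465, -0.0698) x3=(-0.9087, 1.3182) x4=(-1.4453, 1.6374)
step 3: x0=(1.6230, 1.0652) x1=(-0.7836, -1.0276) x2=(1.7298, -0.0599) x3=(-0.8971, 1.3016) x4=(-1.4590, 1.6517)
step 4: x0=(1.6070, 1.0612) x1=(-0.7750, -1.0300) x2=(1.7131, -0.0501) x3=(-0.8849, 1.2847) x4=(-1.4731, 1.6663)
step 5: x0=(1.5910, 1.0577) x1=(-0.7666, -1.0322) x2=(1.6964, -0.0405) x3=(-0.8722, 1.2675) x4=(-1.4878, 1.6812)
step 6: x0=(1.5748, 1.0546) x1=(-0.7583, -1.0343) x2=(1.6797, -0.0311) x3=(-0.8590, 1.2499) x4=(-1.5029, 1.6963)
step 7: x0=(1.5584, 1.0520) x1=(-0.7501, -1.0364) x2=(1.6630, -0.0219) x3=(-0.8455, 1.2321) x4=(-1.5183, 1.7117)
step 8: x0=(1.5419, 1.0500) x1=(-0.7420, -1.0383) x2=(1.6463, -0.0128) x3=(-0.8315, 1.2139) x4=(-1.5340, 1.7272)
step 9: x0=(1.5252, 1.0484) x1=(-0.7341, -1.0402) x2=(1.6297, -0.0038) x3=(-0.8173, 1.1955) x4=(-1.5500, 1.7430)
step 10: x0=(1.5084, 1.0474) x1=(-0.7263, -1.0419) x2=(1.6130, 0.0049) x3=(-0.8027, 1.1768) x4=(-1.5663, 1.7589)
step 11: x0=(1.4915, 1.0469) x1=(-0.7187, -1.0436) x2=(1.5964, 0.0135) x3=(-0.7877, 1.1579) x4=(-1.5827, 1.7750)
step 12: x0=(1.4744, 1.0469) x1=(-0.7112, -1.0451) x2=(1.5797, 0.0219) x3=(-0.7726, 1.1388) x4=(-1.5993, 1.7913)
step 13: x0=(1.4571, 1.0475) x1=(-0.7038, -1.0466) x2=(1.5631, 0.0301) x3=(-0.7571, 1.1195) x4=(-1.6161, 1.8076)

2.9965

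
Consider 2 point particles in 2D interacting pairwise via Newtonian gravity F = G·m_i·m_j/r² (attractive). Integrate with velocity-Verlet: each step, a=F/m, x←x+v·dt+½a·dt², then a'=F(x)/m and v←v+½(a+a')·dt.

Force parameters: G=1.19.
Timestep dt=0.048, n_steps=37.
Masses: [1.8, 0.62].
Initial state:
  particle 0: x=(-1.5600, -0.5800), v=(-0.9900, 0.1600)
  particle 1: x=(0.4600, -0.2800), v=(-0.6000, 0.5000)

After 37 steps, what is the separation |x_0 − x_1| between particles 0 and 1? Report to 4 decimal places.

step 0: x0=(-1.5600, -0.5800) x1=(0.4600, -0.2800)
step 1: x0=(-1.6073, -0.5723) x1=(0.4306, -0.2561)
step 2: x0=(-1.6542, -0.5645) x1=(0.4001, -0.2324)
step 3: x0=(-1.7008, -0.5567) x1=(0.3684, -0.2088)
step 4: x0=(-1.7469, -0.5488) x1=(0.3357, -0.1854)
step 5: x0=(-1.7927, -0.5408) x1=(0.3018, -0.1623)
step 6: x0=(-1.8381, -0.5328) x1=(0.2669, -0.1393)
step 7: x0=(-1.8832, -0.5247) x1=(0.2309, -0.1165)
step 8: x0=(-1.9279, -0.5165) x1=(0.1939, -0.0939)
step 9: x0=(-1.9722, -0.5083) x1=(0.1558, -0.0715)
step 10: x0=(-2.0162, -0.5000) x1=(0.1167, -0.0494)
step 11: x0=(-2.0598, -0.4916) x1=(0.0766, -0.0274)
step 12: x0=(-2.1031, -0.4831) x1=(0.0355, -0.0057)
step 13: x0=(-2.1460, -0.4746) x1=(-0.0066, 0.0158)
step 14: x0=(-2.1886, -0.4660) x1=(-0.0497, 0.0371)
step 15: x0=(-2.2308, -0.4573) x1=(-0.0938, 0.0582)
step 16: x0=(-2.2728, -0.4485) x1=(-0.1389, 0.0790)
step 17: x0=(-2.3143, -0.4396) x1=(-0.1850, 0.0995)
step 18: x0=(-2.3555, -0.4307) x1=(-0.2321, 0.1199)
step 19: x0=(-2.3964, -0.4216) x1=(-0.2801, 0.1399)
step 20: x0=(-2.4370, -0.4125) x1=(-0.3292, 0.1597)
step 21: x0=(-2.4772, -0.4033) x1=(-0.3793, 0.1792)
step 22: x0=(-2.5170, -0.3940) x1=(-0.4303, 0.1985)
step 23: x0=(-2.5565, -0.3846) x1=(-0.4824, 0.2174)
step 24: x0=(-2.5957, -0.3750) x1=(-0.5355, 0.2361)
step 25: x0=(-2.6345, -0.3654) x1=(-0.5896, 0.2544)
step 26: x0=(-2.6729, -0.3557) x1=(-0.6448, 0.2725)
step 27: x0=(-2.7110, -0.3458) x1=(-0.7010, 0.2902)
step 28: x0=(-2.7487, -0.3359) x1=(-0.7583, 0.3076)
step 29: x0=(-2.7860, -0.3258) x1=(-0.8166, 0.3246)
step 30: x0=(-2.8230, -0.3156) x1=(-0.8760, 0.3413)
step 31: x0=(-2.8596, -0.3053) x1=(-0.9365, 0.3576)
step 32: x0=(-2.8958, -0.2948) x1=(-0.9982, 0.3735)
step 33: x0=(-2.9316, -0.2842) x1=(-1.0610, 0.3890)
step 34: x0=(-2.9670, -0.2734) x1=(-1.1250, 0.4041)
step 35: x0=(-3.0020, -0.2625) x1=(-1.1902, 0.4187)
step 36: x0=(-3.0366, -0.2515) x1=(-1.2566, 0.4329)
step 37: x0=(-3.0707, -0.2403) x1=(-1.3243, 0.4466)

1.8766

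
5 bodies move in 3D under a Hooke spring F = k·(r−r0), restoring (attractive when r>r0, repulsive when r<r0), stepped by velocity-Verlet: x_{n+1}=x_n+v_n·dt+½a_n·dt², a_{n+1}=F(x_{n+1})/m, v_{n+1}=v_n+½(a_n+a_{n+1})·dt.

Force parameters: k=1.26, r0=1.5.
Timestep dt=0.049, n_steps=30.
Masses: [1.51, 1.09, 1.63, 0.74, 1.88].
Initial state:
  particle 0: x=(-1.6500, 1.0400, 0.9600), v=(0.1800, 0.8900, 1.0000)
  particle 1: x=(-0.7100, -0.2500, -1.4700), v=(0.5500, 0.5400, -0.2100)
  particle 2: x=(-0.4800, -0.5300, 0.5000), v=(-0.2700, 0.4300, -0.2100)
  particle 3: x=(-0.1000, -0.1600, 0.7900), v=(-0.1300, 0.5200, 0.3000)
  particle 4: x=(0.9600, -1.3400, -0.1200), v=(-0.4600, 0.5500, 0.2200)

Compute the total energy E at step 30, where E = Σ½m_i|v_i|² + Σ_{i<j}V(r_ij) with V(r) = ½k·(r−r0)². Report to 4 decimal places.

step 0: x0=(-1.6500, 1.0400, 0.9600) x1=(-0.7100, -0.2500, -1.4700) x2=(-0.4800, -0.5300, 0.5000) x3=(-0.1000, -0.1600, 0.7900) x4=(0.9600, -1.3400, -0.1200)
step 1: x0=(-1.6385, 1.0809, 1.0070) x1=(-0.6824, -0.2233, -1.4761) x2=(-0.4939, -0.5091, 0.4889) x3=(-0.1060, -0.1333, 0.8037) x4=(0.9354, -1.3113, -0.1089)
step 2: x0=(-1.6217, 1.1162, 1.0499) x1=(-0.6538, -0.1960, -1.4738) x2=(-0.5090, -0.4885, 0.4761) x3=(-0.1114, -0.1043, 0.8153) x4=(0.9067, -1.2792, -0.0972)
step 3: x0=(-1.5996, 1.1460, 1.0885) x1=(-0.6243, -0.1681, -1.4630) x2=(-0.5254, -0.4681, 0.4618) x3=(-0.1163, -0.0730, 0.8249) x4=(0.8742, -1.2437, -0.0848)
step 4: x0=(-1.5724, 1.1702, 1.1226) x1=(-0.5941, -0.1395, -1.4438) x2=(-0.5430, -0.4479, 0.4460) x3=(-0.1205, -0.0394, 0.8327) x4=(0.8380, -1.2048, -0.0717)
step 5: x0=(-1.5402, 1.1890, 1.1523) x1=(-0.5635, -0.1101, -1.4162) x2=(-0.5618, -0.4277, 0.4289) x3=(-0.1242, -0.0038, 0.8386) x4=(0.7983, -1.1628, -0.0580)
step 6: x0=(-1.5032, 1.2024, 1.1775) x1=(-0.5327, -0.0799, -1.3807) x2=(-0.5817, -0.4076, 0.4107) x3=(-0.1273, 0.0338, 0.8429) x4=(0.7554, -1.1178, -0.0436)
step 7: x0=(-1.4618, 1.2106, 1.1982) x1=(-0.5018, -0.0488, -1.3376) x2=(-0.6027, -0.3874, 0.3913) x3=(-0.1298, 0.0733, 0.8456) x4=(0.7095, -1.0698, -0.0285)
step 8: x0=(-1.4161, 1.2139, 1.2145) x1=(-0.4710, -0.0168, -1.2873) x2=(-0.6247, -0.3672, 0.3711) x3=(-0.1316, 0.1146, 0.8469) x4=(0.6610, -1.0192, -0.0127)
step 9: x0=(-1.3665, 1.2126, 1.2265) x1=(-0.4405, 0.0163, -1.2303) x2=(-0.6478, -0.3470, 0.3502) x3=(-0.1327, 0.1575, 0.8470) x4=(0.6102, -0.9661, 0.0038)
step 10: x0=(-1.3133, 1.2068, 1.2343) x1=(-0.4105, 0.0503, -1.1674) x2=(-0.6720, -0.3266, 0.3288) x3=(-0.1330, 0.2019, 0.8460) x4=(0.5573, -0.9107, 0.0209)
step 11: x0=(-1.2570, 1.1970, 1.2383) x1=(-0.3810, 0.0856, -1.0991) x2=(-0.6972, -0.3062, 0.3071) x3=(-0.1324, 0.2476, 0.8442) x4=(0.5027, -0.8534, 0.0388)
step 12: x0=(-1.1979, 1.1836, 1.2386) x1=(-0.3521, 0.1219, -1.0263) x2=(-0.7234, -0.2858, 0.2852) x3=(-0.1308, 0.2945, 0.8419) x4=(0.4468, -0.7943, 0.0573)
step 13: x0=(-1.1364, 1.1670, 1.2355) x1=(-0.3238, 0.1595, -0.9496) x2=(-0.7507, -0.2652, 0.2632) x3=(-0.1280, 0.3424, 0.8390) x4=(0.3899, -0.7338, 0.0764)
step 14: x0=(-1.0730, 1.1476, 1.2294) x1=(-0.2962, 0.1985, -0.8699) x2=(-0.7792, -0.2447, 0.2414) x3=(-0.1240, 0.3912, 0.8360) x4=(0.3322, -0.6721, 0.0963)
step 15: x0=(-1.0081, 1.1258, 1.2206) x1=(-0.2693, 0.2387, -0.7879) x2=(-0.8088, -0.2242, 0.2199) x3=(-0.1186, 0.4407, 0.8330) x4=(0.2742, -0.6096, 0.1167)
step 16: x0=(-0.9421, 1.1022, 1.2095) x1=(-0.2428, 0.2805, -0.7045) x2=(-0.8397, -0.2038, 0.1986) x3=(-0.1115, 0.4908, 0.8302) x4=(0.2160, -0.5466, 0.1378)
step 17: x0=(-0.8755, 1.0771, 1.1965) x1=(-0.2168, 0.3237, -0.6203) x2=(-0.8720, -0.1836, 0.1777) x3=(-0.1027, 0.5415, 0.8278) x4=(0.1581, -0.4834, 0.1596)
step 18: x0=(-0.8086, 1.0509, 1.1822) x1=(-0.1909, 0.3686, -0.5361) x2=(-0.9057, -0.1635, 0.1571) x3=(-0.0919, 0.5925, 0.8258) x4=(0.1006, -0.4203, 0.1819)
step 19: x0=(-0.7419, 1.0242, 1.1668) x1=(-0.1652, 0.4151, -0.4524) x2=(-0.9408, -0.1436, 0.1369) x3=(-0.0789, 0.6439, 0.8244) x4=(0.0436, -0.3577, 0.2048)
step 20: x0=(-0.6757, 0.9972, 1.1510) x1=(-0.1393, 0.4633, -0.3699) x2=(-0.9775, -0.1239, 0.1169) x3=(-0.0634, 0.6956, 0.8237) x4=(-0.0126, -0.2957, 0.2283)
step 21: x0=(-0.6105, 0.9702, 1.1351) x1=(-0.1131, 0.5131, -0.2889) x2=(-1.0158, -0.1044, 0.0971) x3=(-0.0453, 0.7478, 0.8237) x4=(-0.0680, -0.2348, 0.2523)
step 22: x0=(-0.5466, 0.9436, 1.1197) x1=(-0.0863, 0.5646, -0.2100) x2=(-1.0554, -0.0851, 0.0774) x3=(-0.0242, 0.8005, 0.8245) x4=(-0.1226, -0.1751, 0.2768)
step 23: x0=(-0.4842, 0.9173, 1.1052) x1=(-0.0588, 0.6177, -0.1335) x2=(-1.0964, -0.0658, 0.0577) x3=(0.0000, 0.8539, 0.8258) x4=(-0.1764, -0.1170, 0.3017)
step 24: x0=(-0.4237, 0.8915, 1.0920) x1=(-0.0305, 0.6723, -0.0598) x2=(-1.1386, -0.0466, 0.0380) x3=(0.0276, 0.9085, 0.8278) x4=(-0.2296, -0.0604, 0.3268)
step 25: x0=(-0.3651, 0.8661, 1.0805) x1=(-0.0012, 0.7281, 0.0109) x2=(-1.1817, -0.0272, 0.0183) x3=(0.0586, 0.9647, 0.8304) x4=(-0.2822, -0.0056, 0.3522)
step 26: x0=(-0.3087, 0.8408, 1.0710) x1=(0.0291, 0.7849, 0.0781) x2=(-1.2254, -0.0075, -0.0013) x3=(0.0928, 1.0231, 0.8335) x4=(-0.3345, 0.0473, 0.3777)
step 27: x0=(-0.2543, 0.8153, 1.0637) x1=(0.0604, 0.8426, 0.1418) x2=(-1.2694, 0.0126, -0.0209) x3=(0.1300, 1.0842, 0.8374) x4=(-0.3866, 0.0985, 0.4032)
step 28: x0=(-0.2018, 0.7893, 1.0587) x1=(0.0926, 0.9009, 0.2015) x2=(-1.3133, 0.0333, -0.0403) x3=(0.1696, 1.1484, 0.8420) x4=(-0.4388, 0.1479, 0.4285)
step 29: x0=(-0.1509, 0.7626, 1.0560) x1=(0.1255, 0.9595, 0.2573) x2=(-1.3567, 0.0549, -0.0593) x3=(0.2110, 1.2158, 0.8476) x4=(-0.4912, 0.1958, 0.4537)
step 30: x0=(-0.1014, 0.7348, 1.0555) x1=(0.1589, 1.0183, 0.3088) x2=(-1.3992, 0.0774, -0.0779) x3=(0.2535, 1.2864, 0.8543) x4=(-0.5440, 0.2422, 0.4787)
step 0 velocities: v0=(0.1800, 0.8900, 1.0000) v1=(0.5500, 0.5400, -0.2100) v2=(-0.2700, 0.4300, -0.2100) v3=(-0.1300, 0.5200, 0.3000) v4=(-0.4600, 0.5500, 0.2200)
step 0: KE=2.6397, PE=6.3256, E=8.9653
step 30 velocities: v0=(0.9992, -0.5802, 0.0112) v1=(0.6836, 1.1991, 1.0094) v2=(-0.8548, 0.4720, -0.3723) v3=(0.8708, 1.4730, 0.1476) v4=(-1.0823, 0.9372, 0.5079)
step 30: KE=6.7522, PE=2.2093, E=8.9615

8.9615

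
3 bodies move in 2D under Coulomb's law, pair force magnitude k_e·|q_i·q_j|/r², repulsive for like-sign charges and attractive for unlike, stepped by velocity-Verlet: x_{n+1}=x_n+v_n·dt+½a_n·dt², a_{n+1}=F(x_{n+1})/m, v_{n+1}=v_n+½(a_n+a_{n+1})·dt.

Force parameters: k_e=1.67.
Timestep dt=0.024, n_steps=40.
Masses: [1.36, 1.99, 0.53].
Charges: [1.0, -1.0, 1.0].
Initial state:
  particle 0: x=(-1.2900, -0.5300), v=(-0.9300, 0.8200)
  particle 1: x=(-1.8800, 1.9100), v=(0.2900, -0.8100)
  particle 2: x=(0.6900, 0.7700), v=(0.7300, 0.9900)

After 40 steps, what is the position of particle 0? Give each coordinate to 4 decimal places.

step 0: x0=(-1.2900, -0.5300) x1=(-1.8800, 1.9100) x2=(0.6900, 0.7700)
step 1: x0=(-1.3124, -0.5103) x1=(-1.8730, 1.8905) x2=(0.7076, 0.7939)
step 2: x0=(-1.3349, -0.4906) x1=(-1.8659, 1.8709) x2=(0.7252, 0.8181)
step 3: x0=(-1.3575, -0.4708) x1=(-1.8588, 1.8512) x2=(0.7428, 0.8425)
step 4: x0=(-1.3803, -0.4509) x1=(-1.8516, 1.8314) x2=(0.7605, 0.8671)
step 5: x0=(-1.4032, -0.4310) x1=(-1.8443, 1.8115) x2=(0.7782, 0.8920)
step 6: x0=(-1.4262, -0.4110) x1=(-1.8369, 1.7915) x2=(0.7959, 0.9171)
step 7: x0=(-1.4493, -0.3909) x1=(-1.8294, 1.7714) x2=(0.8136, 0.9424)
step 8: x0=(-1.4726, -0.3707) x1=(-1.8219, 1.7511) x2=(0.8313, 0.9679)
step 9: x0=(-1.4959, -0.3504) x1=(-1.8143, 1.7307) x2=(0.8491, 0.9936)
step 10: x0=(-1.5194, -0.3300) x1=(-1.8066, 1.7102) x2=(0.8668, 1.0195)
step 11: x0=(-1.5429, -0.3095) x1=(-1.7988, 1.6896) x2=(0.8845, 1.0456)
step 12: x0=(-1.5666, -0.2888) x1=(-1.7910, 1.6688) x2=(0.9021, 1.0719)
step 13: x0=(-1.5904, -0.2681) x1=(-1.7831, 1.6479) x2=(0.9198, 1.0983)
step 14: x0=(-1.6142, -0.2471) x1=(-1.7751, 1.6269) x2=(0.9373, 1.1248)
step 15: x0=(-1.6382, -0.2260) x1=(-1.7670, 1.6057) x2=(0.9549, 1.1516)
step 16: x0=(-1.6622, -0.2048) x1=(-1.7589, 1.5844) x2=(0.9724, 1.1784)
step 17: x0=(-1.6863, -0.1833) x1=(-1.7507, 1.5629) x2=(0.9898, 1.2054)
step 18: x0=(-1.7105, -0.1617) x1=(-1.7424, 1.5412) x2=(1.0072, 1.2325)
step 19: x0=(-1.7348, -0.1399) x1=(-1.7341, 1.5194) x2=(1.0245, 1.2597)
step 20: x0=(-1.7591, -0.1178) x1=(-1.7257, 1.4973) x2=(1.0418, 1.2870)
step 21: x0=(-1.7835, -0.0955) x1=(-1.7172, 1.4751) x2=(1.0590, 1.3145)
step 22: x0=(-1.8079, -0.0729) x1=(-1.7087, 1.4527) x2=(1.0761, 1.3420)
step 23: x0=(-1.8324, -0.0501) x1=(-1.7001, 1.4301) x2=(1.0931, 1.3696)
step 24: x0=(-1.8569, -0.0270) x1=(-1.6915, 1.4073) x2=(1.1101, 1.3973)
step 25: x0=(-1.8815, -0.0035) x1=(-1.6828, 1.3842) x2=(1.1270, 1.4250)
step 26: x0=(-1.9060, 0.0202) x1=(-1.6742, 1.3609) x2=(1.1438, 1.4529)
step 27: x0=(-1.9306, 0.0443) x1=(-1.6655, 1.3373) x2=(1.1605, 1.4808)
step 28: x0=(-1.9551, 0.0688) x1=(-1.6568, 1.3135) x2=(1.1771, 1.5087)
step 29: x0=(-1.9795, 0.0937) x1=(-1.6481, 1.2893) x2=(1.1937, 1.5367)
step 30: x0=(-2.0039, 0.1190) x1=(-1.6394, 1.2649) x2=(1.2101, 1.5647)
step 31: x0=(-2.0282, 0.1448) x1=(-1.6308, 1.2402) x2=(1.2265, 1.5928)
step 32: x0=(-2.0524, 0.1710) x1=(-1.6223, 1.2151) x2=(1.2428, 1.6209)
step 33: x0=(-2.0764, 0.1977) x1=(-1.6138, 1.1897) x2=(1.2590, 1.6490)
step 34: x0=(-2.1002, 0.2249) x1=(-1.6055, 1.1640) x2=(1.2751, 1.6772)
step 35: x0=(-2.1238, 0.2526) x1=(-1.5973, 1.1379) x2=(1.2911, 1.7053)
step 36: x0=(-2.1470, 0.2809) x1=(-1.5892, 1.1114) x2=(1.3070, 1.7335)
step 37: x0=(-2.1700, 0.3098) x1=(-1.5814, 1.0845) x2=(1.3229, 1.7617)
step 38: x0=(-2.1925, 0.3392) x1=(-1.5739, 1.0572) x2=(1.3387, 1.7899)
step 39: x0=(-2.2145, 0.3692) x1=(-1.5666, 1.0295) x2=(1.3544, 1.8181)
step 40: x0=(-2.2360, 0.3998) x1=(-1.5597, 1.0014) x2=(1.3700, 1.8462)

(-2.2360, 0.3998)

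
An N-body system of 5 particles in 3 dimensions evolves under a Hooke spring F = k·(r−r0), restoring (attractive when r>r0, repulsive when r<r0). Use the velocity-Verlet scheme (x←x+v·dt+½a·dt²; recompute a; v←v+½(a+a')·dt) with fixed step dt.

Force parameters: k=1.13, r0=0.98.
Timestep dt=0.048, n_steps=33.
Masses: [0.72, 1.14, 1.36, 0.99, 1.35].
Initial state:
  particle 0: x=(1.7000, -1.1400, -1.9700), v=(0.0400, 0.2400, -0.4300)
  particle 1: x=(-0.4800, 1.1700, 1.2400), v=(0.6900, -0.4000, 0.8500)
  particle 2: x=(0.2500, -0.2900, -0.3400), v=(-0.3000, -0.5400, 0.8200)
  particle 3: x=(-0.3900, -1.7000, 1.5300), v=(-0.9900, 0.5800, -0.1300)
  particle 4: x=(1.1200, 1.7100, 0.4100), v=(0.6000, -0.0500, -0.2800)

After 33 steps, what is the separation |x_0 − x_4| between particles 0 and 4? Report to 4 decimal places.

3.8729

step 0: x0=(1.7000, -1.1400, -1.9700) x1=(-0.4800, 1.1700, 1.2400) x2=(0.2500, -0.2900, -0.3400) x3=(-0.3900, -1.7000, 1.5300) x4=(1.1200, 1.7100, 0.4100)
step 1: x0=(1.6937, -1.1213, -1.9764) x1=(-0.4435, 1.1459, 1.2767) x2=(0.2361, -0.3153, -0.2992) x3=(-0.4335, -1.6646, 1.5174) x4=(1.1469, 1.7017, 0.3956)
step 2: x0=(1.6709, -1.0884, -1.9541) x1=(-0.4006, 1.1123, 1.3049) x2=(0.2234, -0.3392, -0.2558) x3=(-0.4686, -1.6147, 1.4924) x4=(1.1698, 1.6819, 0.3796)
step 3: x0=(1.6320, -1.0419, -1.9033) x1=(-0.3515, 1.0696, 1.3245) x2=(0.2119, -0.3616, -0.2100) x3=(-0.4951, -1.5507, 1.4555) x4=(1.1885, 1.6505, 0.3620)
step 4: x0=(1.5776, -0.9824, -1.8249) x1=(-0.2967, 1.0182, 1.3357) x2=(0.2018, -0.3822, -0.1621) x3=(-0.5129, -1.4734, 1.4071) x4=(1.2029, 1.6081, 0.3430)
step 5: x0=(1.5086, -0.9107, -1.7200) x1=(-0.2366, 0.9589, 1.3385) x2=(0.1929, -0.4009, -0.1123) x3=(-0.5219, -1.3838, 1.3480) x4=(1.2129, 1.5550, 0.3230)
step 6: x0=(1.4261, -0.8281, -1.5904) x1=(-0.1719, 0.8922, 1.3332) x2=(0.1855, -0.4176, -0.0609) x3=(-0.5223, -1.2828, 1.2791) x4=(1.2185, 1.4919, 0.3021)
step 7: x0=(1.3315, -0.7356, -1.4380) x1=(-0.1030, 0.8190, 1.3202) x2=(0.1794, -0.4322, -0.0082) x3=(-0.5144, -1.1715, 1.2016) x4=(1.2195, 1.4193, 0.2807)
step 8: x0=(1.2263, -0.6346, -1.2653) x1=(-0.0306, 0.7401, 1.3001) x2=(0.1748, -0.4445, 0.0456) x3=(-0.4987, -1.0512, 1.1164) x4=(1.2161, 1.3381, 0.2589)
step 9: x0=(1.1121, -0.5266, -1.0751) x1=(0.0448, 0.6566, 1.2735) x2=(0.1714, -0.4546, 0.1002) x3=(-0.4757, -0.9232, 1.0249) x4=(1.2084, 1.2491, 0.2371)
step 10: x0=(0.9908, -0.4131, -0.8705) x1=(0.1224, 0.5694, 1.2411) x2=(0.1694, -0.4624, 0.1554) x3=(-0.4464, -0.7888, 0.9284) x4=(1.1965, 1.1533, 0.2157)
step 11: x0=(0.8641, -0.2954, -0.6545) x1=(0.2018, 0.4794, 1.2037) x2=(0.1686, -0.4680, 0.2109) x3=(-0.4114, -0.6494, 0.8280) x4=(1.1807, 1.0518, 0.1947)
step 12: x0=(0.7340, -0.1751, -0.4307) x1=(0.2823, 0.3876, 1.1624) x2=(0.1690, -0.4716, 0.2666) x3=(-0.3721, -0.5060, 0.7252) x4=(1.1612, 0.9455, 0.1746)
step 13: x0=(0.6021, -0.0532, -0.2021) x1=(0.3637, 0.2949, 1.1181) x2=(0.1707, -0.4737, 0.3224) x3=(-0.3296, -0.3599, 0.6211) x4=(1.1384, 0.8355, 0.1554)
step 14: x0=(0.4696, 0.0696, 0.0283) x1=(0.4455, 0.2019, 1.0720) x2=(0.1736, -0.4749, 0.3780) x3=(-0.2853, -0.2116, 0.5164) x4=(1.1130, 0.7229, 0.1372)
step 15: x0=(0.3376, 0.1929, 0.2584) x1=(0.5276, 0.1091, 1.0252) x2=(0.1776, -0.4761, 0.4335) x3=(-0.2405, -0.0617, 0.4117) x4=(1.0856, 0.6086, 0.1199)
step 16: x0=(0.2062, 0.3176, 0.4873) x1=(0.6100, 0.0165, 0.9786) x2=(0.1826, -0.4777, 0.4890) x3=(-0.1958, 0.0891, 0.3070) x4=(1.0567, 0.4931, 0.1032)
step 17: x0=(0.0757, 0.4441, 0.7163) x1=(0.6930, -0.0759, 0.9323) x2=(0.1881, -0.4797, 0.5441) x3=(-0.1516, 0.2403, 0.2015) x4=(1.0267, 0.3767, 0.0871)
step 18: x0=(-0.0542, 0.5715, 0.9460) x1=(0.7762, -0.1682, 0.8860) x2=(0.1939, -0.4819, 0.5989) x3=(-0.1069, 0.3913, 0.0953) x4=(0.9956, 0.2599, 0.0714)
step 19: x0=(-0.1825, 0.6978, 1.1749) x1=(0.8592, -0.2597, 0.8397) x2=(0.1994, -0.4835, 0.6534) x3=(-0.0613, 0.5416, -0.0105) x4=(0.9633, 0.1431, 0.0563)
step 20: x0=(-0.3073, 0.8208, 1.4005) x1=(0.9413, -0.3498, 0.7932) x2=(0.2043, -0.4841, 0.7075) x3=(-0.0145, 0.6907, -0.1146) x4=(0.9297, 0.0267, 0.0422)
step 21: x0=(-0.4267, 0.9386, 1.6195) x1=(1.0216, -0.4377, 0.7468) x2=(0.2086, -0.4831, 0.7614) x3=(0.0337, 0.8374, -0.2155) x4=(0.8945, -0.0887, 0.0292)
step 22: x0=(-0.5387, 1.0489, 1.8289) x1=(1.0994, -0.5226, 0.7009) x2=(0.2119, -0.4797, 0.8152) x3=(0.0832, 0.9806, -0.3117) x4=(0.8572, -0.2025, 0.0177)
step 23: x0=(-0.6412, 1.1500, 2.0256) x1=(1.1741, -0.6037, 0.6556) x2=(0.2143, -0.4734, 0.8688) x3=(0.1341, 1.1191, -0.4016) x4=(0.8175, -0.3139, 0.0081)
step 24: x0=(-0.7325, 1.2401, 2.2064) x1=(1.2448, -0.6801, 0.6114) x2=(0.2159, -0.4639, 0.9223) x3=(0.1861, 1.2513, -0.4838) x4=(0.7752, -0.4222, 0.0005)
step 25: x0=(-0.8109, 1.3178, 2.3687) x1=(1.3110, -0.7508, 0.5686) x2=(0.2167, -0.4507, 0.9755) x3=(0.2390, 1.3759, -0.5570) x4=(0.7300, -0.5267, -0.0047)
step 26: x0=(-0.8750, 1.3816, 2.5100) x1=(1.3718, -0.8151, 0.5274) x2=(0.2168, -0.4335, 1.0282) x3=(0.2923, 1.4915, -0.6200) x4=(0.6820, -0.6267, -0.0071)
step 27: x0=(-0.9236, 1.4305, 2.6280) x1=(1.4268, -0.8721, 0.4884) x2=(0.2164, -0.4121, 1.0801) x3=(0.3458, 1.5966, -0.6716) x4=(0.6311, -0.7215, -0.0065)
step 28: x0=(-0.9558, 1.4637, 2.7211) x1=(1.4753, -0.9210, 0.4516) x2=(0.2157, -0.3864, 1.1311) x3=(0.3991, 1.6902, -0.7110) x4=(0.5775, -0.8105, -0.0025)
step 29: x0=(-0.9708, 1.4805, 2.7878) x1=(1.5168, -0.9614, 0.4176) x2=(0.2148, -0.3565, 1.1808) x3=(0.4516, 1.7710, -0.7373) x4=(0.5213, -0.8930, 0.0050)
step 30: x0=(-0.9683, 1.4806, 2.8271) x1=(1.5508, -0.9925, 0.3865) x2=(0.2138, -0.3223, 1.2288) x3=(0.5029, 1.8380, -0.7501) x4=(0.4629, -0.9684, 0.0163)
step 31: x0=(-0.9482, 1.4639, 2.8386) x1=(1.5771, -1.0142, 0.3585) x2=(0.2131, -0.2842, 1.2749) x3=(0.5527, 1.8905, -0.7489) x4=(0.4027, -1.0364, 0.0316)
step 32: x0=(-0.9107, 1.4307, 2.8223) x1=(1.5954, -1.0261, 0.3340) x2=(0.2127, -0.2422, 1.3187) x3=(0.6006, 1.9278, -0.7337) x4=(0.3410, -1.0964, 0.0508)
step 33: x0=(-0.8561, 1.3814, 2.7785) x1=(1.6054, -1.0281, 0.3131) x2=(0.2128, -0.1968, 1.3598) x3=(0.6462, 1.9493, -0.7044) x4=(0.2783, -1.1481, 0.0740)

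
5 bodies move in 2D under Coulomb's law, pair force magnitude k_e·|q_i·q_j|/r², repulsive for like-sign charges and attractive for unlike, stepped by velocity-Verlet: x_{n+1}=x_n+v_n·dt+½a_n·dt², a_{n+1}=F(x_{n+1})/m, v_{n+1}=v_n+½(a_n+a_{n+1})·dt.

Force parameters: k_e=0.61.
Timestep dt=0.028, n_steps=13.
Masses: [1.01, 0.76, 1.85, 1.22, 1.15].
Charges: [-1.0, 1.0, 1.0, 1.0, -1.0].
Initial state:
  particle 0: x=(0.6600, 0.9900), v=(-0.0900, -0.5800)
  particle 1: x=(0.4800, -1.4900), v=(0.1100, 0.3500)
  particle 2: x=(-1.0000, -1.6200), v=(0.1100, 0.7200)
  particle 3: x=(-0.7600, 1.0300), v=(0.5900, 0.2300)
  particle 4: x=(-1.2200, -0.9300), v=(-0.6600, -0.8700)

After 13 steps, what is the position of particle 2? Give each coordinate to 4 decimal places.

(-1.0129, -1.3074)

step 0: x0=(0.6600, 0.9900) x1=(0.4800, -1.4900) x2=(-1.0000, -1.6200) x3=(-0.7600, 1.0300) x4=(-1.2200, -0.9300)
step 1: x0=(0.6574, 0.9737) x1=(0.4832, -1.4801) x2=(-0.9970, -1.5996) x3=(-0.7434, 1.0364) x4=(-1.2383, -0.9547)
step 2: x0=(0.6545, 0.9574) x1=(0.4864, -1.4702) x2=(-0.9944, -1.5787) x3=(-0.7266, 1.0429) x4=(-1.2562, -0.9803)
step 3: x0=(0.6514, 0.9410) x1=(0.4899, -1.4601) x2=(-0.9921, -1.5573) x3=(-0.7097, 1.0493) x4=(-1.2736, -1.0067)
step 4: x0=(0.6481, 0.9245) x1=(0.4935, -1.4499) x2=(-0.9902, -1.5354) x3=(-0.6926, 1.0558) x4=(-1.2904, -1.0340)
step 5: x0=(0.6445, 0.9080) x1=(0.4972, -1.4396) x2=(-0.9888, -1.5127) x3=(-0.6754, 1.0622) x4=(-1.3064, -1.0624)
step 6: x0=(0.6406, 0.8914) x1=(0.5010, -1.4293) x2=(-0.9880, -1.4895) x3=(-0.6579, 1.0687) x4=(-1.3216, -1.0919)
step 7: x0=(0.6365, 0.8748) x1=(0.5050, -1.4188) x2=(-0.9879, -1.4654) x3=(-0.6403, 1.0751) x4=(-1.3357, -1.1226)
step 8: x0=(0.6321, 0.8581) x1=(0.5092, -1.4083) x2=(-0.9887, -1.4407) x3=(-0.6224, 1.0816) x4=(-1.3484, -1.1544)
step 9: x0=(0.6275, 0.8414) x1=(0.5135, -1.3977) x2=(-0.9905, -1.4152) x3=(-0.6044, 1.0880) x4=(-1.3595, -1.1875)
step 10: x0=(0.6225, 0.8246) x1=(0.5179, -1.3870) x2=(-0.9937, -1.3890) x3=(-0.5861, 1.0945) x4=(-1.3686, -1.2217)
step 11: x0=(0.6172, 0.8078) x1=(0.5225, -1.3763) x2=(-0.9983, -1.3622) x3=(-0.5677, 1.1009) x4=(-1.3753, -1.2569)
step 12: x0=(0.6116, 0.7910) x1=(0.5273, -1.3655) x2=(-1.0046, -1.3349) x3=(-0.5490, 1.1073) x4=(-1.3793, -1.2928)
step 13: x0=(0.6057, 0.7741) x1=(0.5321, -1.3546) x2=(-1.0129, -1.3074) x3=(-0.5300, 1.1137) x4=(-1.3804, -1.3290)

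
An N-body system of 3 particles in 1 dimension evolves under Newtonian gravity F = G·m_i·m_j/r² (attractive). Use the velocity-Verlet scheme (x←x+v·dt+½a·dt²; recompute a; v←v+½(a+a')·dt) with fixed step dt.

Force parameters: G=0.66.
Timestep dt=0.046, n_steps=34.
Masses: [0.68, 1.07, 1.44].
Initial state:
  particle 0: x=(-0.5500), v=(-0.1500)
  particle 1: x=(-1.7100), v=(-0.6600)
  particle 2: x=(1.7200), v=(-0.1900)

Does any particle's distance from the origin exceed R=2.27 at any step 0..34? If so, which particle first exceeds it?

step 0: x0=(-0.5500) x1=(-1.7100) x2=(1.7200)
step 1: x0=(-0.5573) x1=(-1.7399) x2=(1.7111)
step 2: x0=(-0.5652) x1=(-1.7690) x2=(1.7019)
step 3: x0=(-0.5738) x1=(-1.7972) x2=(1.6924)
step 4: x0=(-0.5830) x1=(-1.8247) x2=(1.6826)
step 5: x0=(-0.5927) x1=(-1.8514) x2=(1.6724)
step 6: x0=(-0.6030) x1=(-1.8773) x2=(1.6620)
step 7: x0=(-0.6139) x1=(-1.9024) x2=(1.6513)
step 8: x0=(-0.6252) x1=(-1.9269) x2=(1.6402)
step 9: x0=(-0.6371) x1=(-1.9506) x2=(1.6289)
step 10: x0=(-0.6494) x1=(-1.9736) x2=(1.6172)
step 11: x0=(-0.6622) x1=(-1.9959) x2=(1.6053)
step 12: x0=(-0.6754) x1=(-2.0175) x2=(1.5930)
step 13: x0=(-0.6890) x1=(-2.0385) x2=(1.5805)
step 14: x0=(-0.7031) x1=(-2.0587) x2=(1.5676)
step 15: x0=(-0.7176) x1=(-2.0783) x2=(1.5545)
step 16: x0=(-0.7326) x1=(-2.0973) x2=(1.5411)
step 17: x0=(-0.7479) x1=(-2.1155) x2=(1.5273)
step 18: x0=(-0.7637) x1=(-2.1332) x2=(1.5133)
step 19: x0=(-0.7798) x1=(-2.1501) x2=(1.4990)
step 20: x0=(-0.7964) x1=(-2.1664) x2=(1.4843)
step 21: x0=(-0.8134) x1=(-2.1820) x2=(1.4694)
step 22: x0=(-0.8308) x1=(-2.1970) x2=(1.4542)
step 23: x0=(-0.8486) x1=(-2.2113) x2=(1.4387)
step 24: x0=(-0.8668) x1=(-2.2250) x2=(1.4229)
step 25: x0=(-0.8855) x1=(-2.2380) x2=(1.4068)
step 26: x0=(-0.9046) x1=(-2.2503) x2=(1.3904)
step 27: x0=(-0.9241) x1=(-2.2620) x2=(1.3738)
step 28: x0=(-0.9441) x1=(-2.2729) x2=(1.3568)
step 29: x0=(-0.9646) x1=(-2.2832) x2=(1.3395)
step 30: x0=(-0.9855) x1=(-2.2928) x2=(1.3220)
step 31: x0=(-1.0069) x1=(-2.3016) x2=(1.3041)
step 32: x0=(-1.0289) x1=(-2.3098) x2=(1.2860)
step 33: x0=(-1.0514) x1=(-2.3172) x2=(1.2675)
step 34: x0=(-1.0744) x1=(-2.3238) x2=(1.2488)

yes, particle 1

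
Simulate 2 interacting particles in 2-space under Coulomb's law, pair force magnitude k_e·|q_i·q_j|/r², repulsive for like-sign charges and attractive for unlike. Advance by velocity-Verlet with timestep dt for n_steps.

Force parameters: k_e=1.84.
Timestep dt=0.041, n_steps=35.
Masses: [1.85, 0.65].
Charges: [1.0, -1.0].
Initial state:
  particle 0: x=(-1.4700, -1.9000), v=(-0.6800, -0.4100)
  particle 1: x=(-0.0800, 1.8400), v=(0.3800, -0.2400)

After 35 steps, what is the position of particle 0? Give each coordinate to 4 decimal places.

(-2.4208, -2.4369)

step 0: x0=(-1.4700, -1.9000) x1=(-0.0800, 1.8400)
step 1: x0=(-1.4979, -1.9168) x1=(-0.0645, 1.8300)
step 2: x0=(-1.5257, -1.9334) x1=(-0.0490, 1.8198)
step 3: x0=(-1.5535, -1.9500) x1=(-0.0337, 1.8092)
step 4: x0=(-1.5812, -1.9665) x1=(-0.0185, 1.7984)
step 5: x0=(-1.6089, -1.9828) x1=(-0.0034, 1.7874)
step 6: x0=(-1.6366, -1.9991) x1=(0.0116, 1.7761)
step 7: x0=(-1.6642, -2.0153) x1=(0.0264, 1.7645)
step 8: x0=(-1.6918, -2.0314) x1=(0.0412, 1.7526)
step 9: x0=(-1.7194, -2.0475) x1=(0.0558, 1.7406)
step 10: x0=(-1.7469, -2.0634) x1=(0.0704, 1.7282)
step 11: x0=(-1.7744, -2.0793) x1=(0.0848, 1.7157)
step 12: x0=(-1.8018, -2.0950) x1=(0.0991, 1.7029)
step 13: x0=(-1.8292, -2.1107) x1=(0.1133, 1.6898)
step 14: x0=(-1.8565, -2.1263) x1=(0.1273, 1.6765)
step 15: x0=(-1.8838, -2.1418) x1=(0.1413, 1.6630)
step 16: x0=(-1.9111, -2.1573) x1=(0.1551, 1.6493)
step 17: x0=(-1.9383, -2.1726) x1=(0.1688, 1.6353)
step 18: x0=(-1.9655, -2.1879) x1=(0.1824, 1.6211)
step 19: x0=(-1.9926, -2.2031) x1=(0.1958, 1.6068)
step 20: x0=(-2.0197, -2.2183) x1=(0.2091, 1.5921)
step 21: x0=(-2.0468, -2.2333) x1=(0.2223, 1.5773)
step 22: x0=(-2.0738, -2.2483) x1=(0.2354, 1.5623)
step 23: x0=(-2.1007, -2.2632) x1=(0.2484, 1.5471)
step 24: x0=(-2.1276, -2.2781) x1=(0.2612, 1.5316)
step 25: x0=(-2.1545, -2.2928) x1=(0.2739, 1.5160)
step 26: x0=(-2.1813, -2.3076) x1=(0.2865, 1.5002)
step 27: x0=(-2.2081, -2.3222) x1=(0.2990, 1.4842)
step 28: x0=(-2.2349, -2.3368) x1=(0.3113, 1.4679)
step 29: x0=(-2.2616, -2.3513) x1=(0.3235, 1.4515)
step 30: x0=(-2.2882, -2.3657) x1=(0.3356, 1.4349)
step 31: x0=(-2.3148, -2.3801) x1=(0.3476, 1.4182)
step 32: x0=(-2.3414, -2.3944) x1=(0.3594, 1.4012)
step 33: x0=(-2.3679, -2.4086) x1=(0.3711, 1.3841)
step 34: x0=(-2.3944, -2.4228) x1=(0.3827, 1.3668)
step 35: x0=(-2.4208, -2.4369) x1=(0.3941, 1.3493)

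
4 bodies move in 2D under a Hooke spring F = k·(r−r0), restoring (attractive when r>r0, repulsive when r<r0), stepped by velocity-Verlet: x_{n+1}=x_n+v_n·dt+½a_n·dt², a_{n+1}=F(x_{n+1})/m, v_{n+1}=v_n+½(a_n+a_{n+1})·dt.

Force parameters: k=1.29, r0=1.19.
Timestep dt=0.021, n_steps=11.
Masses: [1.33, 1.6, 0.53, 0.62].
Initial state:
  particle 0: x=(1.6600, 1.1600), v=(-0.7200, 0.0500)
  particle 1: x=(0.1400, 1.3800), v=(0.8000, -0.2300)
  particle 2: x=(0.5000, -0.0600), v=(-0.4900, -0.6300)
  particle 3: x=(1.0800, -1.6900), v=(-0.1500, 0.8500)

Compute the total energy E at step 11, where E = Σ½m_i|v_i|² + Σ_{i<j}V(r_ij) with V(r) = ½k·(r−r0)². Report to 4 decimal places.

step 0: x0=(1.6600, 1.1600) x1=(0.1400, 1.3800) x2=(0.5000, -0.0600) x3=(1.0800, -1.6900)
step 1: x0=(1.6447, 1.1606) x1=(0.1570, 1.3748) x2=(0.4900, -0.0732) x3=(1.0767, -1.6703)
step 2: x0=(1.6289, 1.1604) x1=(0.1743, 1.3687) x2=(0.4804, -0.0861) x3=(1.0729, -1.6468)
step 3: x0=(1.6127, 1.1593) x1=(0.1919, 1.3619) x2=(0.4713, -0.0989) x3=(1.0688, -1.6197)
step 4: x0=(1.5962, 1.1574) x1=(0.2099, 1.3543) x2=(0.4627, -0.1113) x3=(1.0644, -1.5891)
step 5: x0=(1.5793, 1.1547) x1=(0.2281, 1.3460) x2=(0.4546, -0.1235) x3=(1.0596, -1.5550)
step 6: x0=(1.5620, 1.1512) x1=(0.2465, 1.3369) x2=(0.4469, -0.1353) x3=(1.0544, -1.5176)
step 7: x0=(1.5444, 1.1468) x1=(0.2653, 1.3271) x2=(0.4397, -0.1466) x3=(1.0490, -1.4769)
step 8: x0=(1.5265, 1.1417) x1=(0.2842, 1.3166) x2=(0.4330, -0.1575) x3=(1.0433, -1.4332)
step 9: x0=(1.5084, 1.1358) x1=(0.3033, 1.3055) x2=(0.4266, -0.1679) x3=(1.0374, -1.3865)
step 10: x0=(1.4900, 1.1292) x1=(0.3226, 1.2936) x2=(0.4207, -0.1778) x3=(1.0312, -1.3371)
step 11: x0=(1.4713, 1.1218) x1=(0.3420, 1.2812) x2=(0.4152, -0.1870) x3=(1.0248, -1.2850)
step 0 velocities: v0=(-0.7200, 0.0500) v1=(0.8000, -0.2300) v2=(-0.4900, -0.6300) v3=(-0.1500, 0.8500)
step 0: KE=1.3005, PE=5.0165, E=6.3170
step 11 velocities: v0=(-0.8934, -0.3666) v1=(0.9276, -0.6071) v2=(-0.2561, -0.4238) v3=(-0.3073, 2.5406)
step 11: KE=3.6986, PE=2.6167, E=6.3153

6.3153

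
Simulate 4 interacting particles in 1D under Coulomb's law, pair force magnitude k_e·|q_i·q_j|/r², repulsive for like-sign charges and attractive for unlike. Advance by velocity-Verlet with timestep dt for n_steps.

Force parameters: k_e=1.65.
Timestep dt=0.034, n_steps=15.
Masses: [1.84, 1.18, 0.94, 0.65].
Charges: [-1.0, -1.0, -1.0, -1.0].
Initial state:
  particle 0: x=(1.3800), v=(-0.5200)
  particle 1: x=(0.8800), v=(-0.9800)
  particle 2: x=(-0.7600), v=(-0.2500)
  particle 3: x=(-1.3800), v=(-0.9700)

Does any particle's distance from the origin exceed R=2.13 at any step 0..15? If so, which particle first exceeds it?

step 0: x0=(1.3800) x1=(0.8800) x2=(-0.7600) x3=(-1.3800)
step 1: x0=(1.3646) x1=(0.8439) x2=(-0.7665) x3=(-1.4173)
step 2: x0=(1.3533) x1=(0.8028) x2=(-0.7694) x3=(-1.4624)
step 3: x0=(1.3459) x1=(0.7573) x2=(-0.7693) x3=(-1.5146)
step 4: x0=(1.3418) x1=(0.7082) x2=(-0.7669) x3=(-1.5731)
step 5: x0=(1.3406) x1=(0.6561) x2=(-0.7628) x3=(-1.6369)
step 6: x0=(1.3420) x1=(0.6016) x2=(-0.7575) x3=(-1.7055)
step 7: x0=(1.3456) x1=(0.5454) x2=(-0.7515) x3=(-1.7782)
step 8: x0=(1.3512) x1=(0.4879) x2=(-0.7452) x3=(-1.8545)
step 9: x0=(1.3585) x1=(0.4296) x2=(-0.7391) x3=(-1.9341)
step 10: x0=(1.3674) x1=(0.3709) x2=(-0.7335) x3=(-2.0164)
step 11: x0=(1.3776) x1=(0.3122) x2=(-0.7288) x3=(-2.1014)
step 12: x0=(1.3891) x1=(0.2538) x2=(-0.7254) x3=(-2.1886)
step 13: x0=(1.4016) x1=(0.1961) x2=(-0.7236) x3=(-2.2780)
step 14: x0=(1.4152) x1=(0.1395) x2=(-0.7237) x3=(-2.3692)
step 15: x0=(1.4297) x1=(0.0844) x2=(-0.7263) x3=(-2.4622)

yes, particle 3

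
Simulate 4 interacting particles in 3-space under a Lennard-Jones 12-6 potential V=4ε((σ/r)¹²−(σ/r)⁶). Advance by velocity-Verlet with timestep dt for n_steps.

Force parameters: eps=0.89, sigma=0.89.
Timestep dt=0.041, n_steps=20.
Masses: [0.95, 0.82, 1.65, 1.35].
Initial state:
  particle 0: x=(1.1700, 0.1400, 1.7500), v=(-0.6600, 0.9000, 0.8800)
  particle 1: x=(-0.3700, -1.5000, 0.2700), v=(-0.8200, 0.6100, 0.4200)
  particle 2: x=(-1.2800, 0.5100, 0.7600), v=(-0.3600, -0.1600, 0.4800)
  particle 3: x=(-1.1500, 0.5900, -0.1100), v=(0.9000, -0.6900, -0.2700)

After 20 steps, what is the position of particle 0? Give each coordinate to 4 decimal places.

(0.6218, 0.8765, 2.4669)

step 0: x0=(1.1700, 0.1400, 1.7500) x1=(-0.3700, -1.5000, 0.2700) x2=(-1.2800, 0.5100, 0.7600) x3=(-1.1500, 0.5900, -0.1100)
step 1: x0=(1.1429, 0.1769, 1.7861) x1=(-0.4036, -1.4749, 0.2872) x2=(-1.2968, 0.5021, 0.7936) x3=(-1.1106, 0.5632, -0.1380)
step 2: x0=(1.1158, 0.2138, 1.8221) x1=(-0.4373, -1.4497, 0.3045) x2=(-1.3146, 0.4939, 0.8321) x3=(-1.0699, 0.5369, -0.1722)
step 3: x0=(1.0887, 0.2507, 1.8581) x1=(-0.4711, -1.4242, 0.3217) x2=(-1.3320, 0.4857, 0.8691) x3=(-1.0296, 0.5103, -0.2044)
step 4: x0=(1.0615, 0.2875, 1.8941) x1=(-0.5049, -1.3986, 0.3390) x2=(-1.3487, 0.4776, 0.9037) x3=(-0.9902, 0.4836, -0.2337)
step 5: x0=(1.0343, 0.3244, 1.9301) x1=(-0.5388, -1.3727, 0.3562) x2=(-1.3647, 0.4693, 0.9364) x3=(-0.9514, 0.4569, -0.2605)
step 6: x0=(1.0070, 0.3613, 1.9661) x1=(-0.5727, -1.3465, 0.3734) x2=(-1.3802, 0.4611, 0.9676) x3=(-0.9133, 0.4300, -0.2856)
step 7: x0=(0.9797, 0.3981, 2.0020) x1=(-0.6067, -1.3200, 0.3906) x2=(-1.3953, 0.4527, 0.9976) x3=(-0.8756, 0.4030, -0.3092)
step 8: x0=(0.9524, 0.4350, 2.0379) x1=(-0.6409, -1.2932, 0.4078) x2=(-1.4100, 0.4442, 1.0268) x3=(-0.8383, 0.3760, -0.3318)
step 9: x0=(0.9250, 0.4718, 2.0738) x1=(-0.6751, -1.2658, 0.4249) x2=(-1.4244, 0.4357, 1.0555) x3=(-0.8013, 0.3488, -0.3536)
step 10: x0=(0.8976, 0.5087, 2.1096) x1=(-0.7094, -1.2381, 0.4419) x2=(-1.4385, 0.4270, 1.0836) x3=(-0.7645, 0.3214, -0.3747)
step 11: x0=(0.8702, 0.5455, 2.1455) x1=(-0.7438, -1.2097, 0.4588) x2=(-1.4524, 0.4182, 1.1114) x3=(-0.7279, 0.2939, -0.3954)
step 12: x0=(0.8427, 0.5823, 2.1813) x1=(-0.7782, -1.1808, 0.4756) x2=(-1.4662, 0.4093, 1.1389) x3=(-0.6914, 0.2662, -0.4155)
step 13: x0=(0.8152, 0.6191, 2.2171) x1=(-0.8128, -1.1511, 0.4922) x2=(-1.4798, 0.4002, 1.1662) x3=(-0.6550, 0.2382, -0.4353)
step 14: x0=(0.7877, 0.6559, 2.2528) x1=(-0.8474, -1.1208, 0.5087) x2=(-1.4933, 0.3910, 1.1933) x3=(-0.6188, 0.2099, -0.4548)
step 15: x0=(0.7601, 0.6927, 2.2886) x1=(-0.8820, -1.0896, 0.5249) x2=(-1.5066, 0.3816, 1.2202) x3=(-0.5827, 0.1814, -0.4738)
step 16: x0=(0.7325, 0.7295, 2.3243) x1=(-0.9167, -1.0576, 0.5409) x2=(-1.5197, 0.3721, 1.2470) x3=(-0.5467, 0.1526, -0.4925)
step 17: x0=(0.7049, 0.7663, 2.3600) x1=(-0.9514, -1.0246, 0.5567) x2=(-1.5328, 0.3623, 1.2735) x3=(-0.5109, 0.1235, -0.5109)
step 18: x0=(0.6772, 0.8030, 2.3956) x1=(-0.9861, -0.9907, 0.5724) x2=(-1.5456, 0.3523, 1.2999) x3=(-0.4752, 0.0942, -0.5289)
step 19: x0=(0.6495, 0.8398, 2.4313) x1=(-1.0208, -0.9557, 0.5879) x2=(-1.5584, 0.3420, 1.3261) x3=(-0.4397, 0.0645, -0.5466)
step 20: x0=(0.6218, 0.8765, 2.4669) x1=(-1.0556, -0.9197, 0.6033) x2=(-1.5709, 0.3313, 1.3521) x3=(-0.4043, 0.0346, -0.5640)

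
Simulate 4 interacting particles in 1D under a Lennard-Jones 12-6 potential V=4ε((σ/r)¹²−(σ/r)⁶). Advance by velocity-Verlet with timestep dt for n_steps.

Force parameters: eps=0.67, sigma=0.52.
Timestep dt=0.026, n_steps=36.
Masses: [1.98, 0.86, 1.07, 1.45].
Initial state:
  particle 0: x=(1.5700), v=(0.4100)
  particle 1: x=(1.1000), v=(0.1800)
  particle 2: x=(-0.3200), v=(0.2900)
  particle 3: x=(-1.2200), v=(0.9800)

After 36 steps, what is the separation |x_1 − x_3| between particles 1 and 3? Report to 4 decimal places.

3.0469

step 0: x0=(1.5700) x1=(1.1000) x2=(-0.3200) x3=(-1.2200)
step 1: x0=(1.6092) x1=(1.0389) x2=(-0.3126) x3=(-1.1944)
step 2: x0=(1.6493) x1=(0.9758) x2=(-0.3057) x3=(-1.1684)
step 3: x0=(1.6884) x1=(0.9150) x2=(-0.2992) x3=(-1.1421)
step 4: x0=(1.7269) x1=(0.8554) x2=(-0.2933) x3=(-1.1153)
step 5: x0=(1.7652) x1=(0.7962) x2=(-0.2880) x3=(-1.0881)
step 6: x0=(1.8033) x1=(0.7372) x2=(-0.2834) x3=(-1.0602)
step 7: x0=(1.8414) x1=(0.6782) x2=(-0.2796) x3=(-1.0316)
step 8: x0=(1.8794) x1=(0.6189) x2=(-0.2767) x3=(-1.0021)
step 9: x0=(1.9174) x1=(0.5591) x2=(-0.2747) x3=(-0.9717)
step 10: x0=(1.9554) x1=(0.4986) x2=(-0.2738) x3=(-0.9400)
step 11: x0=(1.9934) x1=(0.4369) x2=(-0.2738) x3=(-0.9068)
step 12: x0=(2.0314) x1=(0.3732) x2=(-0.2741) x3=(-0.8723)
step 13: x0=(2.0694) x1=(0.3071) x2=(-0.2735) x3=(-0.8370)
step 14: x0=(2.1074) x1=(0.2412) x2=(-0.2706) x3=(-0.8036)
step 15: x0=(2.1453) x1=(0.2078) x2=(-0.2820) x3=(-0.7789)
step 16: x0=(2.1833) x1=(0.2431) x2=(-0.3051) x3=(-0.7862)
step 17: x0=(2.2213) x1=(0.2858) x2=(-0.2608) x3=(-0.8478)
step 18: x0=(2.2593) x1=(0.3368) x2=(-0.2234) x3=(-0.9090)
step 19: x0=(2.2972) x1=(0.3917) x2=(-0.1910) x3=(-0.9690)
step 20: x0=(2.3352) x1=(0.4467) x2=(-0.1597) x3=(-1.0282)
step 21: x0=(2.3732) x1=(0.5000) x2=(-0.1275) x3=(-1.0871)
step 22: x0=(2.4111) x1=(0.5510) x2=(-0.0936) x3=(-1.1458)
step 23: x0=(2.4491) x1=(0.5996) x2=(-0.0580) x3=(-1.2043)
step 24: x0=(2.4871) x1=(0.6458) x2=(-0.0205) x3=(-1.2628)
step 25: x0=(2.5250) x1=(0.6896) x2=(0.0188) x3=(-1.3213)
step 26: x0=(2.5630) x1=(0.7311) x2=(0.0600) x3=(-1.3798)
step 27: x0=(2.6010) x1=(0.7703) x2=(0.1030) x3=(-1.4382)
step 28: x0=(2.6389) x1=(0.8071) x2=(0.1479) x3=(-1.4966)
step 29: x0=(2.6769) x1=(0.8416) x2=(0.1947) x3=(-1.5551)
step 30: x0=(2.7148) x1=(0.8736) x2=(0.2434) x3=(-1.6135)
step 31: x0=(2.7528) x1=(0.9033) x2=(0.2940) x3=(-1.6719)
step 32: x0=(2.7907) x1=(0.9312) x2=(0.3461) x3=(-1.7303)
step 33: x0=(2.8287) x1=(0.9590) x2=(0.3983) x3=(-1.7887)
step 34: x0=(2.8666) x1=(0.9906) x2=(0.4474) x3=(-1.8472)
step 35: x0=(2.9046) x1=(1.0319) x2=(0.4887) x3=(-1.9056)
step 36: x0=(2.9425) x1=(1.0829) x2=(0.5222) x3=(-1.9640)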